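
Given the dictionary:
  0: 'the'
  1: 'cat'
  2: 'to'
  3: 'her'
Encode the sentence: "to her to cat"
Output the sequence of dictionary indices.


Look up each word in the dictionary:
  'to' -> 2
  'her' -> 3
  'to' -> 2
  'cat' -> 1

Encoded: [2, 3, 2, 1]


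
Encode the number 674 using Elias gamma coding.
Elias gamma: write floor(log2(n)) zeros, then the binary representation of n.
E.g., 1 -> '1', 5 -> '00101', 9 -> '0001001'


num_bits = floor(log2(674)) + 1 = 10
leading_zeros = num_bits - 1 = 9
binary(674) = 1010100010

Elias gamma(674) = '000000000' + '1010100010' = 0000000001010100010 (19 bits)


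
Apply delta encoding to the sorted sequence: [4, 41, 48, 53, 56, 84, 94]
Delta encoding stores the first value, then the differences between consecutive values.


First value: 4
Deltas:
  41 - 4 = 37
  48 - 41 = 7
  53 - 48 = 5
  56 - 53 = 3
  84 - 56 = 28
  94 - 84 = 10


Delta encoded: [4, 37, 7, 5, 3, 28, 10]


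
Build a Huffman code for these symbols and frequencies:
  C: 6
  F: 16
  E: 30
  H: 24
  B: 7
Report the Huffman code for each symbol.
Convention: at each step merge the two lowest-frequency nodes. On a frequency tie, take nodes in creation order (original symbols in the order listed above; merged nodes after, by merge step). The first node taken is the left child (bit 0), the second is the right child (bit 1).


Huffman tree construction:
Step 1: Merge C(6) + B(7) = 13
Step 2: Merge (C+B)(13) + F(16) = 29
Step 3: Merge H(24) + ((C+B)+F)(29) = 53
Step 4: Merge E(30) + (H+((C+B)+F))(53) = 83
Read each symbol's code off the tree from the root (left child = 0, right child = 1).

Codes:
  C: 1100 (length 4)
  F: 111 (length 3)
  E: 0 (length 1)
  H: 10 (length 2)
  B: 1101 (length 4)
Average code length: 178/83 = 2.1446 bits/symbol


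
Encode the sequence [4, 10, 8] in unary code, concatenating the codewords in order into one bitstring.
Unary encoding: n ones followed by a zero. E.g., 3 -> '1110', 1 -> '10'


Encode each number as n ones followed by a terminating 0:
  4 -> 11110 (5 bits)
  10 -> 11111111110 (11 bits)
  8 -> 111111110 (9 bits)
Total length = 5 + 11 + 9 = 25 bits.

Unary([4, 10, 8]) = 1111011111111110111111110 (25 bits)


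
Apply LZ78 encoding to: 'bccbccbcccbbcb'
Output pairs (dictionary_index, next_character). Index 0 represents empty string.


LZ78 encoding steps:
Dictionary: {0: ''}
Step 1: w='' (idx 0), next='b' -> output (0, 'b'), add 'b' as idx 1
Step 2: w='' (idx 0), next='c' -> output (0, 'c'), add 'c' as idx 2
Step 3: w='c' (idx 2), next='b' -> output (2, 'b'), add 'cb' as idx 3
Step 4: w='c' (idx 2), next='c' -> output (2, 'c'), add 'cc' as idx 4
Step 5: w='b' (idx 1), next='c' -> output (1, 'c'), add 'bc' as idx 5
Step 6: w='cc' (idx 4), next='b' -> output (4, 'b'), add 'ccb' as idx 6
Step 7: w='bc' (idx 5), next='b' -> output (5, 'b'), add 'bcb' as idx 7


Encoded: [(0, 'b'), (0, 'c'), (2, 'b'), (2, 'c'), (1, 'c'), (4, 'b'), (5, 'b')]


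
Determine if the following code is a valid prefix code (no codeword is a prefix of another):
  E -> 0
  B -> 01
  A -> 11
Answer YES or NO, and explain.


Checking each pair (does one codeword prefix another?):
  E='0' vs B='01': prefix -- VIOLATION

NO -- this is NOT a valid prefix code. E (0) is a prefix of B (01).


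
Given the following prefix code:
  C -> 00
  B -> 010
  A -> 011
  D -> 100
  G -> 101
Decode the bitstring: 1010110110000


Decoding step by step:
Bits 101 -> G
Bits 011 -> A
Bits 011 -> A
Bits 00 -> C
Bits 00 -> C


Decoded message: GAACC


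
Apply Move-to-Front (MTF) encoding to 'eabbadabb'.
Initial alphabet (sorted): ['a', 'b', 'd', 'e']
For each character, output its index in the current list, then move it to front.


MTF encoding:
'e': index 3 in ['a', 'b', 'd', 'e'] -> ['e', 'a', 'b', 'd']
'a': index 1 in ['e', 'a', 'b', 'd'] -> ['a', 'e', 'b', 'd']
'b': index 2 in ['a', 'e', 'b', 'd'] -> ['b', 'a', 'e', 'd']
'b': index 0 in ['b', 'a', 'e', 'd'] -> ['b', 'a', 'e', 'd']
'a': index 1 in ['b', 'a', 'e', 'd'] -> ['a', 'b', 'e', 'd']
'd': index 3 in ['a', 'b', 'e', 'd'] -> ['d', 'a', 'b', 'e']
'a': index 1 in ['d', 'a', 'b', 'e'] -> ['a', 'd', 'b', 'e']
'b': index 2 in ['a', 'd', 'b', 'e'] -> ['b', 'a', 'd', 'e']
'b': index 0 in ['b', 'a', 'd', 'e'] -> ['b', 'a', 'd', 'e']


Output: [3, 1, 2, 0, 1, 3, 1, 2, 0]


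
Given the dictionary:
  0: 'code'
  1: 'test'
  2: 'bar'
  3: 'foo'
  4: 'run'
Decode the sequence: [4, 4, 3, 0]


Look up each index in the dictionary:
  4 -> 'run'
  4 -> 'run'
  3 -> 'foo'
  0 -> 'code'

Decoded: "run run foo code"


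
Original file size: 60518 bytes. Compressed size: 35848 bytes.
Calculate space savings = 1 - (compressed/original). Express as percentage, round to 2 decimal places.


ratio = compressed/original = 35848/60518 = 0.592353
savings = 1 - ratio = 1 - 0.592353 = 0.407647
as a percentage: 0.407647 * 100 = 40.76%

Space savings = 1 - 35848/60518 = 40.76%


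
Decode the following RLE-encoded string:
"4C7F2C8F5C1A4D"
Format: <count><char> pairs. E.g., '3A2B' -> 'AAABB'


Expanding each <count><char> pair:
  4C -> 'CCCC'
  7F -> 'FFFFFFF'
  2C -> 'CC'
  8F -> 'FFFFFFFF'
  5C -> 'CCCCC'
  1A -> 'A'
  4D -> 'DDDD'

Decoded = CCCCFFFFFFFCCFFFFFFFFCCCCCADDDD


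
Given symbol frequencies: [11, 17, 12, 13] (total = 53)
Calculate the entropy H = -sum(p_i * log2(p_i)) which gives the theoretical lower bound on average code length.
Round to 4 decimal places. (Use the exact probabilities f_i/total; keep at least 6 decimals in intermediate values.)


Per-symbol terms -p_i * log2(p_i) with p_i = f_i/53:
  p = 11/53 = 0.207547: log2(p) = -2.268489, -p*log2(p) = 0.470818
  p = 17/53 = 0.320755: log2(p) = -1.640458, -p*log2(p) = 0.526185
  p = 12/53 = 0.226415: log2(p) = -2.142958, -p*log2(p) = 0.485198
  p = 13/53 = 0.245283: log2(p) = -2.027481, -p*log2(p) = 0.497307
H = 0.470818 + 0.526185 + 0.485198 + 0.497307 = 1.979508

H = 1.9795 bits/symbol


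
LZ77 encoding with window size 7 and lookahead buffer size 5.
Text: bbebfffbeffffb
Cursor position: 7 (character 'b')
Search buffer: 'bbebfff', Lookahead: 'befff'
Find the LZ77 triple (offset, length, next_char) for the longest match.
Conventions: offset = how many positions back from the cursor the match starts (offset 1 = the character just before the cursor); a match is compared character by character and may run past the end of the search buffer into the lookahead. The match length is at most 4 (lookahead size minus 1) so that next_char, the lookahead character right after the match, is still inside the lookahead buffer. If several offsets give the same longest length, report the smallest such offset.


Try each offset into the search buffer:
  offset=1 (pos 6, char 'f'): match length 0
  offset=2 (pos 5, char 'f'): match length 0
  offset=3 (pos 4, char 'f'): match length 0
  offset=4 (pos 3, char 'b'): match length 1
  offset=5 (pos 2, char 'e'): match length 0
  offset=6 (pos 1, char 'b'): match length 2
  offset=7 (pos 0, char 'b'): match length 1
Longest match has length 2 at offset 6.
next_char = character at position 7 + 2 = 9 -> 'f'

Best match: offset=6, length=2 (matching 'be' starting at position 1)
LZ77 triple: (6, 2, 'f')


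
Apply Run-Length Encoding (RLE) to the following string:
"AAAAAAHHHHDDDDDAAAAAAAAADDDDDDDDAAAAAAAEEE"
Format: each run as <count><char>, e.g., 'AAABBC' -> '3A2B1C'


Scanning runs left to right:
  i=0: run of 'A' x 6 -> '6A'
  i=6: run of 'H' x 4 -> '4H'
  i=10: run of 'D' x 5 -> '5D'
  i=15: run of 'A' x 9 -> '9A'
  i=24: run of 'D' x 8 -> '8D'
  i=32: run of 'A' x 7 -> '7A'
  i=39: run of 'E' x 3 -> '3E'

RLE = 6A4H5D9A8D7A3E


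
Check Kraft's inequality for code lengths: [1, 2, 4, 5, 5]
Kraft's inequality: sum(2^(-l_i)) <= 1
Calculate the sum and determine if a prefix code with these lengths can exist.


Sum = 2^(-1) + 2^(-2) + 2^(-4) + 2^(-5) + 2^(-5)
    = 0.5 + 0.25 + 0.0625 + 0.03125 + 0.03125
    = 28/32 = 0.875
Since 0.875 <= 1, Kraft's inequality IS satisfied.
A prefix code with these lengths CAN exist.

Kraft sum = 0.875. Satisfied.


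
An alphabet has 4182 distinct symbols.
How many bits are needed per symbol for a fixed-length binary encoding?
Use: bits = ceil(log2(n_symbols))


log2(4182) = 12.03
Bracket: 2^12 = 4096 < 4182 <= 2^13 = 8192
So ceil(log2(4182)) = 13

bits = ceil(log2(4182)) = ceil(12.03) = 13 bits


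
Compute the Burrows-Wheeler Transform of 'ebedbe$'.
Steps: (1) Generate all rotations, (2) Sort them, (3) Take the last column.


Rotations (sorted):
  0: $ebedbe -> last char: e
  1: be$ebed -> last char: d
  2: bedbe$e -> last char: e
  3: dbe$ebe -> last char: e
  4: e$ebedb -> last char: b
  5: ebedbe$ -> last char: $
  6: edbe$eb -> last char: b


BWT = edeeb$b


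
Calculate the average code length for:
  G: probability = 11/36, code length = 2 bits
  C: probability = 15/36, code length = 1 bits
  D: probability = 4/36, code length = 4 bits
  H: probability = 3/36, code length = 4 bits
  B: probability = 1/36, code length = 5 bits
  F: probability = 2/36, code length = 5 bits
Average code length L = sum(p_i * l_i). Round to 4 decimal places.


Weighted contributions p_i * l_i:
  G: (11/36) * 2 = 22/36
  C: (15/36) * 1 = 15/36
  D: (4/36) * 4 = 16/36
  H: (3/36) * 4 = 12/36
  B: (1/36) * 5 = 5/36
  F: (2/36) * 5 = 10/36
Sum = (22 + 15 + 16 + 12 + 5 + 10)/36 = 80/36

L = 80/36 = 2.2222 bits/symbol


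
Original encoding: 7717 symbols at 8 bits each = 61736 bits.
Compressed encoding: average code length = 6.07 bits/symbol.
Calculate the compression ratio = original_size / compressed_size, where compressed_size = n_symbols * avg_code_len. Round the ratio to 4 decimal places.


original_size = n_symbols * orig_bits = 7717 * 8 = 61736 bits
compressed_size = n_symbols * avg_code_len = 7717 * 6.07 = 46842.19 bits
ratio = original_size / compressed_size = 61736 / 46842.19 = 1.318

Compression ratio = 1.318


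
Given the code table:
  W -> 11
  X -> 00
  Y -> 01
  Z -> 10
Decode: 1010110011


Decoding:
10 -> Z
10 -> Z
11 -> W
00 -> X
11 -> W


Result: ZZWXW


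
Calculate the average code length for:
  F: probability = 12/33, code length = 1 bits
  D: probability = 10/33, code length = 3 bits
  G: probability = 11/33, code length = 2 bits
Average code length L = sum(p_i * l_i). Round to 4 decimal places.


Weighted contributions p_i * l_i:
  F: (12/33) * 1 = 12/33
  D: (10/33) * 3 = 30/33
  G: (11/33) * 2 = 22/33
Sum = (12 + 30 + 22)/33 = 64/33

L = 64/33 = 1.9394 bits/symbol


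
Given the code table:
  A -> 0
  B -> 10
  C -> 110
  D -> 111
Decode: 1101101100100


Decoding:
110 -> C
110 -> C
110 -> C
0 -> A
10 -> B
0 -> A


Result: CCCABA


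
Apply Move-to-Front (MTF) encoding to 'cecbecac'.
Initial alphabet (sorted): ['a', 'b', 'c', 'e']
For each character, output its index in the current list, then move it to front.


MTF encoding:
'c': index 2 in ['a', 'b', 'c', 'e'] -> ['c', 'a', 'b', 'e']
'e': index 3 in ['c', 'a', 'b', 'e'] -> ['e', 'c', 'a', 'b']
'c': index 1 in ['e', 'c', 'a', 'b'] -> ['c', 'e', 'a', 'b']
'b': index 3 in ['c', 'e', 'a', 'b'] -> ['b', 'c', 'e', 'a']
'e': index 2 in ['b', 'c', 'e', 'a'] -> ['e', 'b', 'c', 'a']
'c': index 2 in ['e', 'b', 'c', 'a'] -> ['c', 'e', 'b', 'a']
'a': index 3 in ['c', 'e', 'b', 'a'] -> ['a', 'c', 'e', 'b']
'c': index 1 in ['a', 'c', 'e', 'b'] -> ['c', 'a', 'e', 'b']


Output: [2, 3, 1, 3, 2, 2, 3, 1]


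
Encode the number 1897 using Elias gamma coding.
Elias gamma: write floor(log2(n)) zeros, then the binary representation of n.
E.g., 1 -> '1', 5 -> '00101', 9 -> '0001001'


num_bits = floor(log2(1897)) + 1 = 11
leading_zeros = num_bits - 1 = 10
binary(1897) = 11101101001

Elias gamma(1897) = '0000000000' + '11101101001' = 000000000011101101001 (21 bits)


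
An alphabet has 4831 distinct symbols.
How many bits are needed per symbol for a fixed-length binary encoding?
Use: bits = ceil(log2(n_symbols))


log2(4831) = 12.2381
Bracket: 2^12 = 4096 < 4831 <= 2^13 = 8192
So ceil(log2(4831)) = 13

bits = ceil(log2(4831)) = ceil(12.2381) = 13 bits


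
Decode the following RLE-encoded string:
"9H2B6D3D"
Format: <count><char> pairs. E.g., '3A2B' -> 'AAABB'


Expanding each <count><char> pair:
  9H -> 'HHHHHHHHH'
  2B -> 'BB'
  6D -> 'DDDDDD'
  3D -> 'DDD'

Decoded = HHHHHHHHHBBDDDDDDDDD


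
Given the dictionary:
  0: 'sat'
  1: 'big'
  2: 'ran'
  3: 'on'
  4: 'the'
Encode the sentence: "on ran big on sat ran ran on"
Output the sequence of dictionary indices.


Look up each word in the dictionary:
  'on' -> 3
  'ran' -> 2
  'big' -> 1
  'on' -> 3
  'sat' -> 0
  'ran' -> 2
  'ran' -> 2
  'on' -> 3

Encoded: [3, 2, 1, 3, 0, 2, 2, 3]


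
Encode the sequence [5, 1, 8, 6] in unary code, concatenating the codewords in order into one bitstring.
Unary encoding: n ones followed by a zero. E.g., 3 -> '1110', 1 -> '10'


Encode each number as n ones followed by a terminating 0:
  5 -> 111110 (6 bits)
  1 -> 10 (2 bits)
  8 -> 111111110 (9 bits)
  6 -> 1111110 (7 bits)
Total length = 6 + 2 + 9 + 7 = 24 bits.

Unary([5, 1, 8, 6]) = 111110101111111101111110 (24 bits)


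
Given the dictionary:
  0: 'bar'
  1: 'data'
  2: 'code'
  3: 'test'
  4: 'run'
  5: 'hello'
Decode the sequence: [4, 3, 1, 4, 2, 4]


Look up each index in the dictionary:
  4 -> 'run'
  3 -> 'test'
  1 -> 'data'
  4 -> 'run'
  2 -> 'code'
  4 -> 'run'

Decoded: "run test data run code run"


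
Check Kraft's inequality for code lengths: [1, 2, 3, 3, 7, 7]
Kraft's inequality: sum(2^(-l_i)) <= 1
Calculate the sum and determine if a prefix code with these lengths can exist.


Sum = 2^(-1) + 2^(-2) + 2^(-3) + 2^(-3) + 2^(-7) + 2^(-7)
    = 0.5 + 0.25 + 0.125 + 0.125 + 0.0078125 + 0.0078125
    = 130/128 = 1.015625
Since 1.015625 > 1, Kraft's inequality is NOT satisfied.
A prefix code with these lengths CANNOT exist.

Kraft sum = 1.015625. Not satisfied.


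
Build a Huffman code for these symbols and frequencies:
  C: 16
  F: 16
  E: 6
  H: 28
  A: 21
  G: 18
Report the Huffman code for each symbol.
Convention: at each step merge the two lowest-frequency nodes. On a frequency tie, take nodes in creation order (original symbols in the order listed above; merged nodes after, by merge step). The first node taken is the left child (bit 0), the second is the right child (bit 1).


Huffman tree construction:
Step 1: Merge E(6) + C(16) = 22
Step 2: Merge F(16) + G(18) = 34
Step 3: Merge A(21) + (E+C)(22) = 43
Step 4: Merge H(28) + (F+G)(34) = 62
Step 5: Merge (A+(E+C))(43) + (H+(F+G))(62) = 105
Read each symbol's code off the tree from the root (left child = 0, right child = 1).

Codes:
  C: 011 (length 3)
  F: 110 (length 3)
  E: 010 (length 3)
  H: 10 (length 2)
  A: 00 (length 2)
  G: 111 (length 3)
Average code length: 266/105 = 2.5333 bits/symbol


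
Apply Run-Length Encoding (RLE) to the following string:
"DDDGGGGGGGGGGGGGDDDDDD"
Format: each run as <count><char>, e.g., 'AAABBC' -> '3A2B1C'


Scanning runs left to right:
  i=0: run of 'D' x 3 -> '3D'
  i=3: run of 'G' x 13 -> '13G'
  i=16: run of 'D' x 6 -> '6D'

RLE = 3D13G6D


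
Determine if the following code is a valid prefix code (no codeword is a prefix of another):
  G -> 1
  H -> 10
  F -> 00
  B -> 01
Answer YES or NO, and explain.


Checking each pair (does one codeword prefix another?):
  G='1' vs H='10': prefix -- VIOLATION

NO -- this is NOT a valid prefix code. G (1) is a prefix of H (10).


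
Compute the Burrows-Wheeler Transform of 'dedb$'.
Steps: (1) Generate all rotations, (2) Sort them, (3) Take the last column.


Rotations (sorted):
  0: $dedb -> last char: b
  1: b$ded -> last char: d
  2: db$de -> last char: e
  3: dedb$ -> last char: $
  4: edb$d -> last char: d


BWT = bde$d


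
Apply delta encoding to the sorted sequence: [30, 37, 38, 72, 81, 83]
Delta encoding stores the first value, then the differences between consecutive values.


First value: 30
Deltas:
  37 - 30 = 7
  38 - 37 = 1
  72 - 38 = 34
  81 - 72 = 9
  83 - 81 = 2


Delta encoded: [30, 7, 1, 34, 9, 2]


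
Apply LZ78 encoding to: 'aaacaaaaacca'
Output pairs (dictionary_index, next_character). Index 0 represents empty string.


LZ78 encoding steps:
Dictionary: {0: ''}
Step 1: w='' (idx 0), next='a' -> output (0, 'a'), add 'a' as idx 1
Step 2: w='a' (idx 1), next='a' -> output (1, 'a'), add 'aa' as idx 2
Step 3: w='' (idx 0), next='c' -> output (0, 'c'), add 'c' as idx 3
Step 4: w='aa' (idx 2), next='a' -> output (2, 'a'), add 'aaa' as idx 4
Step 5: w='aa' (idx 2), next='c' -> output (2, 'c'), add 'aac' as idx 5
Step 6: w='c' (idx 3), next='a' -> output (3, 'a'), add 'ca' as idx 6


Encoded: [(0, 'a'), (1, 'a'), (0, 'c'), (2, 'a'), (2, 'c'), (3, 'a')]


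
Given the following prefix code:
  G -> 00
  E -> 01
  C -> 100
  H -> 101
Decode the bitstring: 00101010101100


Decoding step by step:
Bits 00 -> G
Bits 101 -> H
Bits 01 -> E
Bits 01 -> E
Bits 01 -> E
Bits 100 -> C


Decoded message: GHEEEC


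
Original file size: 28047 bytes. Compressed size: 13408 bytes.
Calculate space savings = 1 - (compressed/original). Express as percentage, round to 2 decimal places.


ratio = compressed/original = 13408/28047 = 0.478055
savings = 1 - ratio = 1 - 0.478055 = 0.521945
as a percentage: 0.521945 * 100 = 52.19%

Space savings = 1 - 13408/28047 = 52.19%


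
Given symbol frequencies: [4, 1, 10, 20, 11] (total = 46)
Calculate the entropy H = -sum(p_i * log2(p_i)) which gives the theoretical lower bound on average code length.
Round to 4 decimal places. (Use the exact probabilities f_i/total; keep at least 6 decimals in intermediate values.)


Per-symbol terms -p_i * log2(p_i) with p_i = f_i/46:
  p = 4/46 = 0.086957: log2(p) = -3.523562, -p*log2(p) = 0.306397
  p = 1/46 = 0.021739: log2(p) = -5.523562, -p*log2(p) = 0.120077
  p = 10/46 = 0.217391: log2(p) = -2.201634, -p*log2(p) = 0.478616
  p = 20/46 = 0.434783: log2(p) = -1.201634, -p*log2(p) = 0.522450
  p = 11/46 = 0.239130: log2(p) = -2.064130, -p*log2(p) = 0.493596
H = 0.306397 + 0.120077 + 0.478616 + 0.522450 + 0.493596 = 1.921136

H = 1.9211 bits/symbol


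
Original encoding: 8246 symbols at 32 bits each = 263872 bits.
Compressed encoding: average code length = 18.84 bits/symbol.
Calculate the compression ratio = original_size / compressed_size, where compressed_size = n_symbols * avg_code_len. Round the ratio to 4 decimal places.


original_size = n_symbols * orig_bits = 8246 * 32 = 263872 bits
compressed_size = n_symbols * avg_code_len = 8246 * 18.84 = 155354.64 bits
ratio = original_size / compressed_size = 263872 / 155354.64 = 1.6985

Compression ratio = 1.6985


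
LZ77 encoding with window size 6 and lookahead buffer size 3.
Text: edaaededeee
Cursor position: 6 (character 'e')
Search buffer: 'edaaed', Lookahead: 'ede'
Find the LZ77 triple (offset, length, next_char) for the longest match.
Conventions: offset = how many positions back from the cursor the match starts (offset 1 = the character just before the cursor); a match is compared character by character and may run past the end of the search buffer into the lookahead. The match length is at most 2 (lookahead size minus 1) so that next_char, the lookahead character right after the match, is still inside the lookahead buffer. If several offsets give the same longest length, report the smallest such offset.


Try each offset into the search buffer:
  offset=1 (pos 5, char 'd'): match length 0
  offset=2 (pos 4, char 'e'): match length 2
  offset=3 (pos 3, char 'a'): match length 0
  offset=4 (pos 2, char 'a'): match length 0
  offset=5 (pos 1, char 'd'): match length 0
  offset=6 (pos 0, char 'e'): match length 2
Longest match has length 2, found at offsets 2, 6; take the smallest, offset 2.
next_char = character at position 6 + 2 = 8 -> 'e'

Best match: offset=2, length=2 (matching 'ed' starting at position 4)
LZ77 triple: (2, 2, 'e')


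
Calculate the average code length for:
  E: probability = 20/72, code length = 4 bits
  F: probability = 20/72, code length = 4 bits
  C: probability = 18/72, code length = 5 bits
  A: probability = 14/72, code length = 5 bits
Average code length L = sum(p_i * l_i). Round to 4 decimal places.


Weighted contributions p_i * l_i:
  E: (20/72) * 4 = 80/72
  F: (20/72) * 4 = 80/72
  C: (18/72) * 5 = 90/72
  A: (14/72) * 5 = 70/72
Sum = (80 + 80 + 90 + 70)/72 = 320/72

L = 320/72 = 4.4444 bits/symbol


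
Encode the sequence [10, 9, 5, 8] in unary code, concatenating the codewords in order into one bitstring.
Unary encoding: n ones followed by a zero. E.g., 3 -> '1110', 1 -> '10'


Encode each number as n ones followed by a terminating 0:
  10 -> 11111111110 (11 bits)
  9 -> 1111111110 (10 bits)
  5 -> 111110 (6 bits)
  8 -> 111111110 (9 bits)
Total length = 11 + 10 + 6 + 9 = 36 bits.

Unary([10, 9, 5, 8]) = 111111111101111111110111110111111110 (36 bits)


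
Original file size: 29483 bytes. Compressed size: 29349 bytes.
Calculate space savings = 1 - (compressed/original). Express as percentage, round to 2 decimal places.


ratio = compressed/original = 29349/29483 = 0.995455
savings = 1 - ratio = 1 - 0.995455 = 0.004545
as a percentage: 0.004545 * 100 = 0.45%

Space savings = 1 - 29349/29483 = 0.45%


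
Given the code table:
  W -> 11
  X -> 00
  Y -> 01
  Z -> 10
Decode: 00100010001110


Decoding:
00 -> X
10 -> Z
00 -> X
10 -> Z
00 -> X
11 -> W
10 -> Z


Result: XZXZXWZ


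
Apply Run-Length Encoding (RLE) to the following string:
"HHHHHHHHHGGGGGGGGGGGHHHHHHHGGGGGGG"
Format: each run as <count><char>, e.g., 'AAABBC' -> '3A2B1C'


Scanning runs left to right:
  i=0: run of 'H' x 9 -> '9H'
  i=9: run of 'G' x 11 -> '11G'
  i=20: run of 'H' x 7 -> '7H'
  i=27: run of 'G' x 7 -> '7G'

RLE = 9H11G7H7G


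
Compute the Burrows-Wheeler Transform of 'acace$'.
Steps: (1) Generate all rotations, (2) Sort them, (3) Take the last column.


Rotations (sorted):
  0: $acace -> last char: e
  1: acace$ -> last char: $
  2: ace$ac -> last char: c
  3: cace$a -> last char: a
  4: ce$aca -> last char: a
  5: e$acac -> last char: c


BWT = e$caac


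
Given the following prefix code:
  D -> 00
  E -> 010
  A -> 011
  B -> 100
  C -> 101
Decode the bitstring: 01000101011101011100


Decoding step by step:
Bits 010 -> E
Bits 00 -> D
Bits 101 -> C
Bits 011 -> A
Bits 101 -> C
Bits 011 -> A
Bits 100 -> B


Decoded message: EDCACAB


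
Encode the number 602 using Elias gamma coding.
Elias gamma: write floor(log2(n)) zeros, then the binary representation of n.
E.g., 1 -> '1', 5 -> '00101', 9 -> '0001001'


num_bits = floor(log2(602)) + 1 = 10
leading_zeros = num_bits - 1 = 9
binary(602) = 1001011010

Elias gamma(602) = '000000000' + '1001011010' = 0000000001001011010 (19 bits)


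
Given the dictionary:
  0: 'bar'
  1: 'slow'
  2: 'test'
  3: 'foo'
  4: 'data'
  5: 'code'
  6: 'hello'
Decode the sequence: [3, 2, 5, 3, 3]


Look up each index in the dictionary:
  3 -> 'foo'
  2 -> 'test'
  5 -> 'code'
  3 -> 'foo'
  3 -> 'foo'

Decoded: "foo test code foo foo"


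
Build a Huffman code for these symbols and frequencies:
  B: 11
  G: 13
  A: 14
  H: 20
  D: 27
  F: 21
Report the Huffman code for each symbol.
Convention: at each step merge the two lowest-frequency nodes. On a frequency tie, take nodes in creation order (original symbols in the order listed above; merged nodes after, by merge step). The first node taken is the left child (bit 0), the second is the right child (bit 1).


Huffman tree construction:
Step 1: Merge B(11) + G(13) = 24
Step 2: Merge A(14) + H(20) = 34
Step 3: Merge F(21) + (B+G)(24) = 45
Step 4: Merge D(27) + (A+H)(34) = 61
Step 5: Merge (F+(B+G))(45) + (D+(A+H))(61) = 106
Read each symbol's code off the tree from the root (left child = 0, right child = 1).

Codes:
  B: 010 (length 3)
  G: 011 (length 3)
  A: 110 (length 3)
  H: 111 (length 3)
  D: 10 (length 2)
  F: 00 (length 2)
Average code length: 270/106 = 2.5472 bits/symbol


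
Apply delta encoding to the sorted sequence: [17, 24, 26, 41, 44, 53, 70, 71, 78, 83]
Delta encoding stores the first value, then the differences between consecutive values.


First value: 17
Deltas:
  24 - 17 = 7
  26 - 24 = 2
  41 - 26 = 15
  44 - 41 = 3
  53 - 44 = 9
  70 - 53 = 17
  71 - 70 = 1
  78 - 71 = 7
  83 - 78 = 5


Delta encoded: [17, 7, 2, 15, 3, 9, 17, 1, 7, 5]


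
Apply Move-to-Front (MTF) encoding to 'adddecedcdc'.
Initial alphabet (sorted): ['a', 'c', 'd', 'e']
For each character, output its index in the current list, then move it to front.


MTF encoding:
'a': index 0 in ['a', 'c', 'd', 'e'] -> ['a', 'c', 'd', 'e']
'd': index 2 in ['a', 'c', 'd', 'e'] -> ['d', 'a', 'c', 'e']
'd': index 0 in ['d', 'a', 'c', 'e'] -> ['d', 'a', 'c', 'e']
'd': index 0 in ['d', 'a', 'c', 'e'] -> ['d', 'a', 'c', 'e']
'e': index 3 in ['d', 'a', 'c', 'e'] -> ['e', 'd', 'a', 'c']
'c': index 3 in ['e', 'd', 'a', 'c'] -> ['c', 'e', 'd', 'a']
'e': index 1 in ['c', 'e', 'd', 'a'] -> ['e', 'c', 'd', 'a']
'd': index 2 in ['e', 'c', 'd', 'a'] -> ['d', 'e', 'c', 'a']
'c': index 2 in ['d', 'e', 'c', 'a'] -> ['c', 'd', 'e', 'a']
'd': index 1 in ['c', 'd', 'e', 'a'] -> ['d', 'c', 'e', 'a']
'c': index 1 in ['d', 'c', 'e', 'a'] -> ['c', 'd', 'e', 'a']


Output: [0, 2, 0, 0, 3, 3, 1, 2, 2, 1, 1]


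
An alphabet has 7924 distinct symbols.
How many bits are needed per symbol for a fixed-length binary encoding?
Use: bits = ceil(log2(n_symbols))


log2(7924) = 12.952
Bracket: 2^12 = 4096 < 7924 <= 2^13 = 8192
So ceil(log2(7924)) = 13

bits = ceil(log2(7924)) = ceil(12.952) = 13 bits


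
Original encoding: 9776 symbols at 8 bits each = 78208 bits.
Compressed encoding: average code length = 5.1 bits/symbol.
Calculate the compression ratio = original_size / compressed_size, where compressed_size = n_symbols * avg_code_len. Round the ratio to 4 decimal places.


original_size = n_symbols * orig_bits = 9776 * 8 = 78208 bits
compressed_size = n_symbols * avg_code_len = 9776 * 5.1 = 49857.6 bits
ratio = original_size / compressed_size = 78208 / 49857.6 = 1.5686

Compression ratio = 1.5686


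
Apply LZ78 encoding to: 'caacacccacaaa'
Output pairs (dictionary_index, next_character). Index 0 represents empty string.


LZ78 encoding steps:
Dictionary: {0: ''}
Step 1: w='' (idx 0), next='c' -> output (0, 'c'), add 'c' as idx 1
Step 2: w='' (idx 0), next='a' -> output (0, 'a'), add 'a' as idx 2
Step 3: w='a' (idx 2), next='c' -> output (2, 'c'), add 'ac' as idx 3
Step 4: w='ac' (idx 3), next='c' -> output (3, 'c'), add 'acc' as idx 4
Step 5: w='c' (idx 1), next='a' -> output (1, 'a'), add 'ca' as idx 5
Step 6: w='ca' (idx 5), next='a' -> output (5, 'a'), add 'caa' as idx 6
Step 7: w='a' (idx 2), end of input -> output (2, '')


Encoded: [(0, 'c'), (0, 'a'), (2, 'c'), (3, 'c'), (1, 'a'), (5, 'a'), (2, '')]


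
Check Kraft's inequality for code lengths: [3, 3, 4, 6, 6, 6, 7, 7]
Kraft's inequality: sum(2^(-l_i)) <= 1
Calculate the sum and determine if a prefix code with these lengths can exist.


Sum = 2^(-3) + 2^(-3) + 2^(-4) + 2^(-6) + 2^(-6) + 2^(-6) + 2^(-7) + 2^(-7)
    = 0.125 + 0.125 + 0.0625 + 0.015625 + 0.015625 + 0.015625 + 0.0078125 + 0.0078125
    = 48/128 = 0.375
Since 0.375 <= 1, Kraft's inequality IS satisfied.
A prefix code with these lengths CAN exist.

Kraft sum = 0.375. Satisfied.


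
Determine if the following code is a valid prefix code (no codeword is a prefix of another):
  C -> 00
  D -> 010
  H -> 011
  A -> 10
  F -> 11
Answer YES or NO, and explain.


Checking each pair (does one codeword prefix another?):
  C='00' vs D='010': no prefix
  C='00' vs H='011': no prefix
  C='00' vs A='10': no prefix
  C='00' vs F='11': no prefix
  D='010' vs C='00': no prefix
  D='010' vs H='011': no prefix
  D='010' vs A='10': no prefix
  D='010' vs F='11': no prefix
  H='011' vs C='00': no prefix
  H='011' vs D='010': no prefix
  H='011' vs A='10': no prefix
  H='011' vs F='11': no prefix
  A='10' vs C='00': no prefix
  A='10' vs D='010': no prefix
  A='10' vs H='011': no prefix
  A='10' vs F='11': no prefix
  F='11' vs C='00': no prefix
  F='11' vs D='010': no prefix
  F='11' vs H='011': no prefix
  F='11' vs A='10': no prefix
No violation found over all pairs.

YES -- this is a valid prefix code. No codeword is a prefix of any other codeword.


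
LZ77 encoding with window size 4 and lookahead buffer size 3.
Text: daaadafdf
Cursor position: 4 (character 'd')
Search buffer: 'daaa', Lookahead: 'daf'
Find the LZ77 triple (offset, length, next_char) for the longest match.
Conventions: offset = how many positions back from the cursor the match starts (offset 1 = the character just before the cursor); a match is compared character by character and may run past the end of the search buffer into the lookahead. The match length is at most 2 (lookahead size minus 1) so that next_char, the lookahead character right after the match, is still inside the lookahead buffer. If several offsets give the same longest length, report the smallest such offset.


Try each offset into the search buffer:
  offset=1 (pos 3, char 'a'): match length 0
  offset=2 (pos 2, char 'a'): match length 0
  offset=3 (pos 1, char 'a'): match length 0
  offset=4 (pos 0, char 'd'): match length 2
Longest match has length 2 at offset 4.
next_char = character at position 4 + 2 = 6 -> 'f'

Best match: offset=4, length=2 (matching 'da' starting at position 0)
LZ77 triple: (4, 2, 'f')


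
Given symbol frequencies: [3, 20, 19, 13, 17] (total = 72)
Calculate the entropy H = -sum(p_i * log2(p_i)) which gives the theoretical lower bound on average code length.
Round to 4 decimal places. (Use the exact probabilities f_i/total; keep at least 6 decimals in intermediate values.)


Per-symbol terms -p_i * log2(p_i) with p_i = f_i/72:
  p = 3/72 = 0.041667: log2(p) = -4.584963, -p*log2(p) = 0.191040
  p = 20/72 = 0.277778: log2(p) = -1.847997, -p*log2(p) = 0.513332
  p = 19/72 = 0.263889: log2(p) = -1.921997, -p*log2(p) = 0.507194
  p = 13/72 = 0.180556: log2(p) = -2.469485, -p*log2(p) = 0.445879
  p = 17/72 = 0.236111: log2(p) = -2.082462, -p*log2(p) = 0.491692
H = 0.191040 + 0.513332 + 0.507194 + 0.445879 + 0.491692 = 2.149137

H = 2.1491 bits/symbol


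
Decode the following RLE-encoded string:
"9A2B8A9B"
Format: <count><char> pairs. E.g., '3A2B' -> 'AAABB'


Expanding each <count><char> pair:
  9A -> 'AAAAAAAAA'
  2B -> 'BB'
  8A -> 'AAAAAAAA'
  9B -> 'BBBBBBBBB'

Decoded = AAAAAAAAABBAAAAAAAABBBBBBBBB


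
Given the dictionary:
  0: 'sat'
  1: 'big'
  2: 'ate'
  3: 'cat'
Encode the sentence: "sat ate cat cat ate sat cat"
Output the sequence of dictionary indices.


Look up each word in the dictionary:
  'sat' -> 0
  'ate' -> 2
  'cat' -> 3
  'cat' -> 3
  'ate' -> 2
  'sat' -> 0
  'cat' -> 3

Encoded: [0, 2, 3, 3, 2, 0, 3]


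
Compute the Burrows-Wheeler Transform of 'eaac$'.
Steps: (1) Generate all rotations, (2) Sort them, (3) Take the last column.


Rotations (sorted):
  0: $eaac -> last char: c
  1: aac$e -> last char: e
  2: ac$ea -> last char: a
  3: c$eaa -> last char: a
  4: eaac$ -> last char: $


BWT = ceaa$


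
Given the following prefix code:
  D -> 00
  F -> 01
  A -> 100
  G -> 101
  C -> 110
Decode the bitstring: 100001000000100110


Decoding step by step:
Bits 100 -> A
Bits 00 -> D
Bits 100 -> A
Bits 00 -> D
Bits 00 -> D
Bits 100 -> A
Bits 110 -> C


Decoded message: ADADDAC


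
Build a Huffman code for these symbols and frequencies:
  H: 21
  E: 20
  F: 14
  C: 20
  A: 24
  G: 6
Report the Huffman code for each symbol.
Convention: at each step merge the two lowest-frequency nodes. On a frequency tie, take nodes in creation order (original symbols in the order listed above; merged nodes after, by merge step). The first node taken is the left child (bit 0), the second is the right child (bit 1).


Huffman tree construction:
Step 1: Merge G(6) + F(14) = 20
Step 2: Merge E(20) + C(20) = 40
Step 3: Merge (G+F)(20) + H(21) = 41
Step 4: Merge A(24) + (E+C)(40) = 64
Step 5: Merge ((G+F)+H)(41) + (A+(E+C))(64) = 105
Read each symbol's code off the tree from the root (left child = 0, right child = 1).

Codes:
  H: 01 (length 2)
  E: 110 (length 3)
  F: 001 (length 3)
  C: 111 (length 3)
  A: 10 (length 2)
  G: 000 (length 3)
Average code length: 270/105 = 2.5714 bits/symbol


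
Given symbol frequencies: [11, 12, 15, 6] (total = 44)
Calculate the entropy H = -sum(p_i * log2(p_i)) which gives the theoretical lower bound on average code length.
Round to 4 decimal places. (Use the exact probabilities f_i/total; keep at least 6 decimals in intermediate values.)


Per-symbol terms -p_i * log2(p_i) with p_i = f_i/44:
  p = 11/44 = 0.250000: log2(p) = -2.000000, -p*log2(p) = 0.500000
  p = 12/44 = 0.272727: log2(p) = -1.874469, -p*log2(p) = 0.511219
  p = 15/44 = 0.340909: log2(p) = -1.552541, -p*log2(p) = 0.529275
  p = 6/44 = 0.136364: log2(p) = -2.874469, -p*log2(p) = 0.391973
H = 0.500000 + 0.511219 + 0.529275 + 0.391973 = 1.932467

H = 1.9325 bits/symbol


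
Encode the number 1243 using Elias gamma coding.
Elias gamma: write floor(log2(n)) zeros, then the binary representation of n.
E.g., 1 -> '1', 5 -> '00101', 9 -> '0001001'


num_bits = floor(log2(1243)) + 1 = 11
leading_zeros = num_bits - 1 = 10
binary(1243) = 10011011011

Elias gamma(1243) = '0000000000' + '10011011011' = 000000000010011011011 (21 bits)


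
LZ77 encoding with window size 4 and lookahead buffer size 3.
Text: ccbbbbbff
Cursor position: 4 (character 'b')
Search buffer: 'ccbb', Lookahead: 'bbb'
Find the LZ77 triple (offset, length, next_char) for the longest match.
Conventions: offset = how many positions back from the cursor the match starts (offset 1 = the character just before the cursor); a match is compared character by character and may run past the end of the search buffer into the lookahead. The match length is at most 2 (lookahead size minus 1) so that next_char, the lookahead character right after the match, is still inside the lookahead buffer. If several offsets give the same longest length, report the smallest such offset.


Try each offset into the search buffer:
  offset=1 (pos 3, char 'b'): match length 2
  offset=2 (pos 2, char 'b'): match length 2
  offset=3 (pos 1, char 'c'): match length 0
  offset=4 (pos 0, char 'c'): match length 0
Longest match has length 2, found at offsets 1, 2; take the smallest, offset 1.
next_char = character at position 4 + 2 = 6 -> 'b'

Best match: offset=1, length=2 (matching 'bb' starting at position 3)
LZ77 triple: (1, 2, 'b')


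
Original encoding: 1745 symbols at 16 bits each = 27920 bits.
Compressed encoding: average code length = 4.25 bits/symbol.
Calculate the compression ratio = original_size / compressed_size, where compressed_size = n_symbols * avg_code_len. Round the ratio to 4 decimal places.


original_size = n_symbols * orig_bits = 1745 * 16 = 27920 bits
compressed_size = n_symbols * avg_code_len = 1745 * 4.25 = 7416.25 bits
ratio = original_size / compressed_size = 27920 / 7416.25 = 3.7647

Compression ratio = 3.7647


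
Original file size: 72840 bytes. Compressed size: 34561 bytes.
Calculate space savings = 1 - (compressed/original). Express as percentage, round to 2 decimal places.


ratio = compressed/original = 34561/72840 = 0.474478
savings = 1 - ratio = 1 - 0.474478 = 0.525522
as a percentage: 0.525522 * 100 = 52.55%

Space savings = 1 - 34561/72840 = 52.55%


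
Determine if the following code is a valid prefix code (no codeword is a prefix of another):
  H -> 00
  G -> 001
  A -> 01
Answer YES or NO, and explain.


Checking each pair (does one codeword prefix another?):
  H='00' vs G='001': prefix -- VIOLATION

NO -- this is NOT a valid prefix code. H (00) is a prefix of G (001).


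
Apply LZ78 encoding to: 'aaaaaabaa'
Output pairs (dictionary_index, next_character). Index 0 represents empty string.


LZ78 encoding steps:
Dictionary: {0: ''}
Step 1: w='' (idx 0), next='a' -> output (0, 'a'), add 'a' as idx 1
Step 2: w='a' (idx 1), next='a' -> output (1, 'a'), add 'aa' as idx 2
Step 3: w='aa' (idx 2), next='a' -> output (2, 'a'), add 'aaa' as idx 3
Step 4: w='' (idx 0), next='b' -> output (0, 'b'), add 'b' as idx 4
Step 5: w='aa' (idx 2), end of input -> output (2, '')


Encoded: [(0, 'a'), (1, 'a'), (2, 'a'), (0, 'b'), (2, '')]


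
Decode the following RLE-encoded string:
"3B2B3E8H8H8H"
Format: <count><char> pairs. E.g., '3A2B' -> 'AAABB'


Expanding each <count><char> pair:
  3B -> 'BBB'
  2B -> 'BB'
  3E -> 'EEE'
  8H -> 'HHHHHHHH'
  8H -> 'HHHHHHHH'
  8H -> 'HHHHHHHH'

Decoded = BBBBBEEEHHHHHHHHHHHHHHHHHHHHHHHH


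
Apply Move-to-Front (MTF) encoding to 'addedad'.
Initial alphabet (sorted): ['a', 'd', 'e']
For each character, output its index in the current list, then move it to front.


MTF encoding:
'a': index 0 in ['a', 'd', 'e'] -> ['a', 'd', 'e']
'd': index 1 in ['a', 'd', 'e'] -> ['d', 'a', 'e']
'd': index 0 in ['d', 'a', 'e'] -> ['d', 'a', 'e']
'e': index 2 in ['d', 'a', 'e'] -> ['e', 'd', 'a']
'd': index 1 in ['e', 'd', 'a'] -> ['d', 'e', 'a']
'a': index 2 in ['d', 'e', 'a'] -> ['a', 'd', 'e']
'd': index 1 in ['a', 'd', 'e'] -> ['d', 'a', 'e']


Output: [0, 1, 0, 2, 1, 2, 1]


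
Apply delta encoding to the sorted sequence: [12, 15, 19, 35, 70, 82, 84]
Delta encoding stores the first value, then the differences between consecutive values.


First value: 12
Deltas:
  15 - 12 = 3
  19 - 15 = 4
  35 - 19 = 16
  70 - 35 = 35
  82 - 70 = 12
  84 - 82 = 2


Delta encoded: [12, 3, 4, 16, 35, 12, 2]


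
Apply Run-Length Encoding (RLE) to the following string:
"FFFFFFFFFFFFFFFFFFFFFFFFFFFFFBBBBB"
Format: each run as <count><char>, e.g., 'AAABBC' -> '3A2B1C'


Scanning runs left to right:
  i=0: run of 'F' x 29 -> '29F'
  i=29: run of 'B' x 5 -> '5B'

RLE = 29F5B


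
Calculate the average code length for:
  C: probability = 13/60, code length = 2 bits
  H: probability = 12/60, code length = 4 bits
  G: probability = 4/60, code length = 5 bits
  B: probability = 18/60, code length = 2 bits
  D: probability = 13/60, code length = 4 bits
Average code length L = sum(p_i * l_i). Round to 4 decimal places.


Weighted contributions p_i * l_i:
  C: (13/60) * 2 = 26/60
  H: (12/60) * 4 = 48/60
  G: (4/60) * 5 = 20/60
  B: (18/60) * 2 = 36/60
  D: (13/60) * 4 = 52/60
Sum = (26 + 48 + 20 + 36 + 52)/60 = 182/60

L = 182/60 = 3.0333 bits/symbol


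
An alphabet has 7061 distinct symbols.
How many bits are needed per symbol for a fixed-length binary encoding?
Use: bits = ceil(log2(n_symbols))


log2(7061) = 12.7857
Bracket: 2^12 = 4096 < 7061 <= 2^13 = 8192
So ceil(log2(7061)) = 13

bits = ceil(log2(7061)) = ceil(12.7857) = 13 bits


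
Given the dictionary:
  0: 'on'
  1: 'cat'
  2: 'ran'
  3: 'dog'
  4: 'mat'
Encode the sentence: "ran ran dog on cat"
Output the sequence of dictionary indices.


Look up each word in the dictionary:
  'ran' -> 2
  'ran' -> 2
  'dog' -> 3
  'on' -> 0
  'cat' -> 1

Encoded: [2, 2, 3, 0, 1]


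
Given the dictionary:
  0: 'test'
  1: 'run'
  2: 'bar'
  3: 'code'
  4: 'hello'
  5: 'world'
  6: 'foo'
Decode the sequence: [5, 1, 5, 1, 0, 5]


Look up each index in the dictionary:
  5 -> 'world'
  1 -> 'run'
  5 -> 'world'
  1 -> 'run'
  0 -> 'test'
  5 -> 'world'

Decoded: "world run world run test world"


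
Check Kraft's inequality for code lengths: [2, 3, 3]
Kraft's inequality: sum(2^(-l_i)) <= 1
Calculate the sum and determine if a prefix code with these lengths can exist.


Sum = 2^(-2) + 2^(-3) + 2^(-3)
    = 0.25 + 0.125 + 0.125
    = 4/8 = 0.5
Since 0.5 <= 1, Kraft's inequality IS satisfied.
A prefix code with these lengths CAN exist.

Kraft sum = 0.5. Satisfied.


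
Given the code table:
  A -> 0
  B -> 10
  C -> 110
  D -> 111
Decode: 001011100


Decoding:
0 -> A
0 -> A
10 -> B
111 -> D
0 -> A
0 -> A


Result: AABDAA


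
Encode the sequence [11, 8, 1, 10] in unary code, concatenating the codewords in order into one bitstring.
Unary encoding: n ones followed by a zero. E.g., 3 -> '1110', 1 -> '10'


Encode each number as n ones followed by a terminating 0:
  11 -> 111111111110 (12 bits)
  8 -> 111111110 (9 bits)
  1 -> 10 (2 bits)
  10 -> 11111111110 (11 bits)
Total length = 12 + 9 + 2 + 11 = 34 bits.

Unary([11, 8, 1, 10]) = 1111111111101111111101011111111110 (34 bits)
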